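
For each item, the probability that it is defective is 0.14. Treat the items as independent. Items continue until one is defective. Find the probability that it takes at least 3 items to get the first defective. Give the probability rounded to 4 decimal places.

Y = number of items to the first success; geometric, p = 0.14.
P(Y > 2) = P(first 2 all fail) = (1−p)^2 = 0.739600

0.7396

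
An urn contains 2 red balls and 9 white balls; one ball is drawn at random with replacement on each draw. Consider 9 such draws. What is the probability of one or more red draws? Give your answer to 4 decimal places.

0.8357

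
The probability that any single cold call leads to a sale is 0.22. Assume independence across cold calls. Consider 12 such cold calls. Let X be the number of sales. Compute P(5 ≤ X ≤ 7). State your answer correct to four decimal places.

0.1010

X ~ Binomial(12, 0.22); P(5 ≤ X ≤ 7) = Σ C(12,k) p^k (1−p)^(12−k) over k:
  k=5: C(12,5)·0.22^5·0.78^7 = 0.071697
  k=6: C(12,6)·0.22^6·0.78^6 = 0.023593
  k=7: C(12,7)·0.22^7·0.78^5 = 0.005704
Total = 0.100993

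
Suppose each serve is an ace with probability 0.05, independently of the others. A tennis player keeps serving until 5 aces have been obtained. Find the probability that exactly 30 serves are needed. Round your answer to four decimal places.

0.0021

Y = trial on which the fifth success occurs; negative binomial, r=5, p=0.05.
P(Y=30) = C(29,4) · p^5 · (1−p)^25
= 23751 · 3.125e-07 · 0.27739 = 0.002059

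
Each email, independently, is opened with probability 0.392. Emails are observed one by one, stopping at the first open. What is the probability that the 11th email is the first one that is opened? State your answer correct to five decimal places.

0.00271

Geometric (trials to first success), p = 0.392.
P(Y = 11) = (1−p)^10 · p = 0.006903 · 0.392 = 0.0027060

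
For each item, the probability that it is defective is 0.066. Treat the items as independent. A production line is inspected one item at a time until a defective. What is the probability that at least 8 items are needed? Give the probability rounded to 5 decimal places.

0.62005

Y = number of items to the first success; geometric, p = 0.066.
P(Y > 7) = P(first 7 all fail) = (1−p)^7 = 0.6200520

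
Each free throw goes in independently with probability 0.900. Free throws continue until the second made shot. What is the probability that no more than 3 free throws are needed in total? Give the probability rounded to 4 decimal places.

Finishing within 3 free throws ⇔ at least 2 successes in the first 3. With X ~ Binomial(3, 0.90), P(Y ≤ 3) = 1 − P(X ≤ 1).
  k=0: C(3,0)·0.90^0·0.10^3 = 0.001000
  k=1: C(3,1)·0.90^1·0.10^2 = 0.027000
1 − 0.028000 = 0.972000

0.9720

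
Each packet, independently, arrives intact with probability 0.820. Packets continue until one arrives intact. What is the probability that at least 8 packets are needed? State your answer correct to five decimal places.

0.00001

Y = number of packets to the first success; geometric, p = 0.82.
P(Y > 7) = P(first 7 all fail) = (1−p)^7 = 0.0000061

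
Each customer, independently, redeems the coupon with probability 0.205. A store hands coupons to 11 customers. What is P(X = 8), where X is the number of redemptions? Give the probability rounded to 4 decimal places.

0.0003

X ~ Binomial(n=11, p=0.205).
P(X=8) = C(11,8) · p^8 · (1−p)^3
= 165 · 3.1191e-06 · 0.50246 = 0.000259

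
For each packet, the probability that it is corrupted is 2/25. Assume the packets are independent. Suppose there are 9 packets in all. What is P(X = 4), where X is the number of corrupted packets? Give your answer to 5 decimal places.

X ~ Binomial(n=9, p=0.08).
P(X=4) = C(9,4) · p^4 · (1−p)^5
= 126 · 4.096e-05 · 0.65908 = 0.0034015

0.00340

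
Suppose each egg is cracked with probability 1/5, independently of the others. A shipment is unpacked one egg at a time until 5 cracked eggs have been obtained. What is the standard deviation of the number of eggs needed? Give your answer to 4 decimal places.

Y = total eggs until the fifth success; negative binomial with r=5, p=0.20.
SD(Y) = √[r(1−p)/p²] = √(100.000000) = 10.000000

10.0000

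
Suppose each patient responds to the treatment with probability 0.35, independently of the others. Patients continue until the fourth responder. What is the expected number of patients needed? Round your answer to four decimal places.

Y = total patients until the fourth success; negative binomial with r=4, p=0.35.
E[Y] = r / p = 4 / 0.35 = 11.428571

11.4286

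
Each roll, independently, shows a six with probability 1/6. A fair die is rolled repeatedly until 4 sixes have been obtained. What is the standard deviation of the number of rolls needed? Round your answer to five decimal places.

10.95445

Y = total rolls until the fourth success; negative binomial with r=4, p=0.166667.
SD(Y) = √[r(1−p)/p²] = √(120.0000000) = 10.9544512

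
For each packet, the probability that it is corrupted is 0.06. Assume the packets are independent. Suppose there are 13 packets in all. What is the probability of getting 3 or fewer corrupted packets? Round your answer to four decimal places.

X ~ Binomial(13, 0.06); P(X ≤ 3) = Σ C(13,k) p^k (1−p)^(13−k) over k:
  k=0: C(13,0)·0.06^0·0.94^13 = 0.447365
  k=1: C(13,1)·0.06^1·0.94^12 = 0.371218
  k=2: C(13,2)·0.06^2·0.94^11 = 0.142169
  k=3: C(13,3)·0.06^3·0.94^10 = 0.033273
Total = 0.994025

0.9940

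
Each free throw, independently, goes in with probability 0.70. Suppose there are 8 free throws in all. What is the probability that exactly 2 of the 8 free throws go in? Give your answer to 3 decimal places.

X ~ Binomial(n=8, p=0.70).
P(X=2) = C(8,2) · p^2 · (1−p)^6
= 28 · 0.49 · 0.000729 = 0.01000

0.010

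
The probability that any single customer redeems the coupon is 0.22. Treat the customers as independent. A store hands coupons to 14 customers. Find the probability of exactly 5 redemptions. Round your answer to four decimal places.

0.1103

X ~ Binomial(n=14, p=0.22).
P(X=5) = C(14,5) · p^5 · (1−p)^9
= 2002 · 0.00051536 · 0.10687 = 0.110263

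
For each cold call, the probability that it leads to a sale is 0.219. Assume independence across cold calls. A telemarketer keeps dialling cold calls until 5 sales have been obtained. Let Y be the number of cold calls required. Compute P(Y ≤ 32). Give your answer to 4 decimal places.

0.8602

Finishing within 32 cold calls ⇔ at least 5 successes in the first 32. With X ~ Binomial(32, 0.219), P(Y ≤ 32) = 1 − P(X ≤ 4).
  k=0: C(32,0)·0.219^0·0.781^32 = 0.000367
  k=1: C(32,1)·0.219^1·0.781^31 = 0.003294
  k=2: C(32,2)·0.219^2·0.781^30 = 0.014319
  k=3: C(32,3)·0.219^3·0.781^29 = 0.040151
  k=4: C(32,4)·0.219^4·0.781^28 = 0.081625
1 − 0.139756 = 0.860244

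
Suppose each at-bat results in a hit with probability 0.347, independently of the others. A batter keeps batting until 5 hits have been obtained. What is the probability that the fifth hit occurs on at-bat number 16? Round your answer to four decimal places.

0.0632

Y = trial on which the fifth success occurs; negative binomial, r=5, p=0.347.
P(Y=16) = C(15,4) · p^5 · (1−p)^11
= 1365 · 0.0050309 · 0.0092054 = 0.063216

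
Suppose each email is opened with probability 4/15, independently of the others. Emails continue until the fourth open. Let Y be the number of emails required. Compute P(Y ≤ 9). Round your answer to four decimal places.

0.1982

Finishing within 9 emails ⇔ at least 4 successes in the first 9. With X ~ Binomial(9, 0.266667), P(Y ≤ 9) = 1 − P(X ≤ 3).
  k=0: C(9,0)·0.266667^0·0.733333^9 = 0.061336
  k=1: C(9,1)·0.266667^1·0.733333^8 = 0.200735
  k=2: C(9,2)·0.266667^2·0.733333^7 = 0.291978
  k=3: C(9,3)·0.266667^3·0.733333^6 = 0.247739
1 − 0.801787 = 0.198213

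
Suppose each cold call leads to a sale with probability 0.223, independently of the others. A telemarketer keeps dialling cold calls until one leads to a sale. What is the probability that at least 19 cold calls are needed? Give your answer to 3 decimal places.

Y = number of cold calls to the first success; geometric, p = 0.223.
P(Y > 18) = P(first 18 all fail) = (1−p)^18 = 0.01066

0.011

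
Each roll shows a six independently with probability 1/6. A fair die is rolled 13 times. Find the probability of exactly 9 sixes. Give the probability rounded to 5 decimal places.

0.00003

X ~ Binomial(n=13, p=0.166667).
P(X=9) = C(13,9) · p^9 · (1−p)^4
= 715 · 9.9229e-08 · 0.48225 = 0.0000342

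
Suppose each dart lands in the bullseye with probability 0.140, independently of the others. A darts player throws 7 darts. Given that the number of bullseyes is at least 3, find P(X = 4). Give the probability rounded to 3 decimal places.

X ~ Binomial(7, 0.14). Want P(X=4 | X≥3) = P(X=4) / P(X≥3).
P(X=4) = C(7,4)·0.14^4·0.86^3 = 0.00855
P(X≥3) = 1 − 0.34793 − 0.39648 − 0.19363 = 0.06197
Ratio = 0.00855 / 0.06197 = 0.13801

0.138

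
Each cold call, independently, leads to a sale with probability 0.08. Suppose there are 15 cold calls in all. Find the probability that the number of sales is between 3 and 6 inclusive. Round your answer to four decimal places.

0.1129

X ~ Binomial(15, 0.08); P(3 ≤ X ≤ 6) = Σ C(15,k) p^k (1−p)^(15−k) over k:
  k=3: C(15,3)·0.08^3·0.92^12 = 0.085652
  k=4: C(15,4)·0.08^4·0.92^11 = 0.022344
  k=5: C(15,5)·0.08^5·0.92^10 = 0.004274
  k=6: C(15,6)·0.08^6·0.92^9 = 0.000619
Total = 0.112889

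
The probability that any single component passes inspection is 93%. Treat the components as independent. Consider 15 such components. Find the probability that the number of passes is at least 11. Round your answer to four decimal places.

X ~ Binomial(15, 0.93); P(X ≥ 11) = Σ C(15,k) p^k (1−p)^(15−k) over k:
  k=11: C(15,11)·0.93^11·0.07^4 = 0.014752
  k=12: C(15,12)·0.93^12·0.07^3 = 0.065328
  k=13: C(15,13)·0.93^13·0.07^2 = 0.200292
  k=14: C(15,14)·0.93^14·0.07^1 = 0.380146
  k=15: C(15,15)·0.93^15·0.07^0 = 0.336701
Total = 0.997219

0.9972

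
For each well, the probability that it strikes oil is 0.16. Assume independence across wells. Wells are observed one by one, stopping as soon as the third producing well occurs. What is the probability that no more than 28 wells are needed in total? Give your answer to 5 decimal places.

0.84799

Finishing within 28 wells ⇔ at least 3 successes in the first 28. With X ~ Binomial(28, 0.16), P(Y ≤ 28) = 1 − P(X ≤ 2).
  k=0: C(28,0)·0.16^0·0.84^28 = 0.0075826
  k=1: C(28,1)·0.16^1·0.84^27 = 0.0404407
  k=2: C(28,2)·0.16^2·0.84^26 = 0.1039904
1 − 0.1520137 = 0.8479863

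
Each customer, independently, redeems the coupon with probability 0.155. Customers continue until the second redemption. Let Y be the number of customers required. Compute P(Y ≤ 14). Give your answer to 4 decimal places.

0.6624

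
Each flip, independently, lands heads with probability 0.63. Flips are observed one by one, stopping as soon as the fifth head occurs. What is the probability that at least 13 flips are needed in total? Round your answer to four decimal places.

0.0359

Needing more than 12 flips ⇔ fewer than 5 successes in the first 12. With X ~ Binomial(12, 0.63), P(Y > 12) = P(X ≤ 4).
  k=0: C(12,0)·0.63^0·0.37^12 = 0.000007
  k=1: C(12,1)·0.63^1·0.37^11 = 0.000135
  k=2: C(12,2)·0.63^2·0.37^10 = 0.001260
  k=3: C(12,3)·0.63^3·0.37^9 = 0.007149
  k=4: C(12,4)·0.63^4·0.37^8 = 0.027389
P(X ≤ 4) = 0.035939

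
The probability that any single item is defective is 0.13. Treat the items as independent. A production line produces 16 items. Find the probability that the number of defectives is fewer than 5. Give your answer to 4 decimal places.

0.9529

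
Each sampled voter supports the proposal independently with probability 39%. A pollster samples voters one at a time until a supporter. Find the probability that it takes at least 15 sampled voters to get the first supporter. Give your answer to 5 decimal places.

Y = number of sampled voters to the first success; geometric, p = 0.39.
P(Y > 14) = P(first 14 all fail) = (1−p)^14 = 0.0009877

0.00099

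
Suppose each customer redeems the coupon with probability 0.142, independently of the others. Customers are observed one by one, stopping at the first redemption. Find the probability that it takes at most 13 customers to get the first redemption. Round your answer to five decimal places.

Y = number of customers to the first success; geometric, p = 0.142.
P(Y ≤ 13) = 1 − (1−p)^13 = 1 − 0.1365635 = 0.8634365

0.86344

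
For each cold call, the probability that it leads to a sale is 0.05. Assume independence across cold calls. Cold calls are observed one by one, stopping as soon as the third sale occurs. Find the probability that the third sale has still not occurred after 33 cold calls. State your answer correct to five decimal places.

0.77281

Needing more than 33 cold calls ⇔ fewer than 3 successes in the first 33. With X ~ Binomial(33, 0.05), P(Y > 33) = P(X ≤ 2).
  k=0: C(33,0)·0.05^0·0.95^33 = 0.1840259
  k=1: C(33,1)·0.05^1·0.95^32 = 0.3196239
  k=2: C(33,2)·0.05^2·0.95^31 = 0.2691570
P(X ≤ 2) = 0.7728069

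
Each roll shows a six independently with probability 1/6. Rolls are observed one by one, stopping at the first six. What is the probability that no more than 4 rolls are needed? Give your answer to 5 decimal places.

0.51775

Y = number of rolls to the first success; geometric, p = 0.166667.
P(Y ≤ 4) = 1 − (1−p)^4 = 1 − 0.4822531 = 0.5177469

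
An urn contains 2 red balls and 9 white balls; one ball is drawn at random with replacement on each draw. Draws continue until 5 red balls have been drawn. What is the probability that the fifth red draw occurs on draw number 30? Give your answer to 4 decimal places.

Y = trial on which the fifth success occurs; negative binomial, r=5, p=0.181818.
P(Y=30) = C(29,4) · p^5 · (1−p)^25
= 23751 · 0.00019869 · 0.0066259 = 0.031269

0.0313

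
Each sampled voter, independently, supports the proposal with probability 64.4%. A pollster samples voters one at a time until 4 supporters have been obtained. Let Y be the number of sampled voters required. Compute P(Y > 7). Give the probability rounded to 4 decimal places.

0.2099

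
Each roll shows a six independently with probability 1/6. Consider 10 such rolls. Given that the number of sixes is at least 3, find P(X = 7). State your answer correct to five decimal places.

0.00110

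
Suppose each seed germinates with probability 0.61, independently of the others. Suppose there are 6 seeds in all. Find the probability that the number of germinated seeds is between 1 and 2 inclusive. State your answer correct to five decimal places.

X ~ Binomial(6, 0.61); P(1 ≤ X ≤ 2) = Σ C(6,k) p^k (1−p)^(6−k) over k:
  k=1: C(6,1)·0.61^1·0.39^5 = 0.0330221
  k=2: C(6,2)·0.61^2·0.39^4 = 0.1291247
Total = 0.1621468

0.16215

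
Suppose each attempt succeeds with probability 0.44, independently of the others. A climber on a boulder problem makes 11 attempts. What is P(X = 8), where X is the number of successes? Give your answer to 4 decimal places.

0.0407

X ~ Binomial(n=11, p=0.44).
P(X=8) = C(11,8) · p^8 · (1−p)^3
= 165 · 0.0014048 · 0.17562 = 0.040707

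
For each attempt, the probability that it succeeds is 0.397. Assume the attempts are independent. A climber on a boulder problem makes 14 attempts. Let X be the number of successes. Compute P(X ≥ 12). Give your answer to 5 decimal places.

0.00056

X ~ Binomial(14, 0.397); P(X ≥ 12) = Σ C(14,k) p^k (1−p)^(14−k) over k:
  k=12: C(14,12)·0.397^12·0.603^2 = 0.0005072
  k=13: C(14,13)·0.397^13·0.603^1 = 0.0000514
  k=14: C(14,14)·0.397^14·0.603^0 = 0.0000024
Total = 0.0005610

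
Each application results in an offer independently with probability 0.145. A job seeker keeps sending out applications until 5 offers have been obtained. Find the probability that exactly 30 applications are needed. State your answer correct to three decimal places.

Y = trial on which the fifth success occurs; negative binomial, r=5, p=0.145.
P(Y=30) = C(29,4) · p^5 · (1−p)^25
= 23751 · 6.4097e-05 · 0.019914 = 0.03032

0.030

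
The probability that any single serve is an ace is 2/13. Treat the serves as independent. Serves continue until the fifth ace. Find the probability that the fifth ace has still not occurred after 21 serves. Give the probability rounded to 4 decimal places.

0.7876

Needing more than 21 serves ⇔ fewer than 5 successes in the first 21. With X ~ Binomial(21, 0.153846), P(Y > 21) = P(X ≤ 4).
  k=0: C(21,0)·0.153846^0·0.846154^21 = 0.029953
  k=1: C(21,1)·0.153846^1·0.846154^20 = 0.114365
  k=2: C(21,2)·0.153846^2·0.846154^19 = 0.207936
  k=3: C(21,3)·0.153846^3·0.846154^18 = 0.239442
  k=4: C(21,4)·0.153846^4·0.846154^17 = 0.195907
P(X ≤ 4) = 0.787602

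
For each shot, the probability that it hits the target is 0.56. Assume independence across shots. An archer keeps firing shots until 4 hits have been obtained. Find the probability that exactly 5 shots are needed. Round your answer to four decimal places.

0.1731

Y = trial on which the fourth success occurs; negative binomial, r=4, p=0.56.
P(Y=5) = C(4,3) · p^4 · (1−p)^1
= 4 · 0.098345 · 0.44 = 0.173087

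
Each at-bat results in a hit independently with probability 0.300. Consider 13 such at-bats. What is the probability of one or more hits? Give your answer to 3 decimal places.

P(at least one) = 1 − P(none) = 1 − (1 − 0.30)^13
= 1 − 0.00969 = 0.99031

0.990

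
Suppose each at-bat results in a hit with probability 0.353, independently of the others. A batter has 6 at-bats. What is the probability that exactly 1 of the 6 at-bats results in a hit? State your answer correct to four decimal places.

X ~ Binomial(n=6, p=0.353).
P(X=1) = C(6,1) · p^1 · (1−p)^5
= 6 · 0.353 · 0.11338 = 0.240131

0.2401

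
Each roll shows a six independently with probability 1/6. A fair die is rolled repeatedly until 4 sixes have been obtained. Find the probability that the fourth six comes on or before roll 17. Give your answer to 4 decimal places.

Finishing within 17 rolls ⇔ at least 4 successes in the first 17. With X ~ Binomial(17, 0.166667), P(Y ≤ 17) = 1 − P(X ≤ 3).
  k=0: C(17,0)·0.166667^0·0.833333^17 = 0.045073
  k=1: C(17,1)·0.166667^1·0.833333^16 = 0.153249
  k=2: C(17,2)·0.166667^2·0.833333^15 = 0.245198
  k=3: C(17,3)·0.166667^3·0.833333^14 = 0.245198
1 − 0.688719 = 0.311281

0.3113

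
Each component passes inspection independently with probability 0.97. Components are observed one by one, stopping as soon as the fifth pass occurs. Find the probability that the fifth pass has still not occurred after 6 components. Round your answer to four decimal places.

Needing more than 6 components ⇔ fewer than 5 successes in the first 6. With X ~ Binomial(6, 0.97), P(Y > 6) = P(X ≤ 4).
  k=0: C(6,0)·0.97^0·0.03^6 = 0.000000
  k=1: C(6,1)·0.97^1·0.03^5 = 0.000000
  k=2: C(6,2)·0.97^2·0.03^4 = 0.000011
  k=3: C(6,3)·0.97^3·0.03^3 = 0.000493
  k=4: C(6,4)·0.97^4·0.03^2 = 0.011951
P(X ≤ 4) = 0.012456

0.0125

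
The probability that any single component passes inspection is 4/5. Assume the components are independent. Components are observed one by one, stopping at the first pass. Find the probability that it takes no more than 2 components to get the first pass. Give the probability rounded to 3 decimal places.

Y = number of components to the first success; geometric, p = 0.80.
P(Y ≤ 2) = 1 − (1−p)^2 = 1 − 0.04000 = 0.96000

0.960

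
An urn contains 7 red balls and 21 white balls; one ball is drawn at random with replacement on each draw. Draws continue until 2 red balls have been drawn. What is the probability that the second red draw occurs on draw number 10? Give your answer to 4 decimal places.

Y = trial on which the second success occurs; negative binomial, r=2, p=0.25.
P(Y=10) = C(9,1) · p^2 · (1−p)^8
= 9 · 0.0625 · 0.10011 = 0.056314

0.0563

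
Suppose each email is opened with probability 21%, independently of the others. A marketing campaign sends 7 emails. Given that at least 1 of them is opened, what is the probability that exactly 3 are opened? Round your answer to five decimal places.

0.15626

X ~ Binomial(7, 0.21). Want P(X=3 | X≥1) = P(X=3) / P(X≥1).
P(X=3) = C(7,3)·0.21^3·0.79^4 = 0.1262508
P(X≥1) = 1 − 0.1920391 = 0.8079609
Ratio = 0.1262508 / 0.8079609 = 0.1562586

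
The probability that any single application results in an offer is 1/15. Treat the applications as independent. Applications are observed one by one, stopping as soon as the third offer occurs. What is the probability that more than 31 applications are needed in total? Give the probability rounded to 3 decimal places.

0.658

Needing more than 31 applications ⇔ fewer than 3 successes in the first 31. With X ~ Binomial(31, 0.066667), P(Y > 31) = P(X ≤ 2).
  k=0: C(31,0)·0.066667^0·0.933333^31 = 0.11780
  k=1: C(31,1)·0.066667^1·0.933333^30 = 0.26084
  k=2: C(31,2)·0.066667^2·0.933333^29 = 0.27947
P(X ≤ 2) = 0.65811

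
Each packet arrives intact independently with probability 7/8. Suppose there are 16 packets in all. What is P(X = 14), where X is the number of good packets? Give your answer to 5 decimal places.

0.28914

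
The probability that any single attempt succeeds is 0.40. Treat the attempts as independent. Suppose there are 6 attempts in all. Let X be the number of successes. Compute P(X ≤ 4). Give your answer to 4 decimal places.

0.9590

X ~ Binomial(6, 0.40); P(X ≤ 4) = Σ C(6,k) p^k (1−p)^(6−k) over k:
  k=0: C(6,0)·0.40^0·0.60^6 = 0.046656
  k=1: C(6,1)·0.40^1·0.60^5 = 0.186624
  k=2: C(6,2)·0.40^2·0.60^4 = 0.311040
  k=3: C(6,3)·0.40^3·0.60^3 = 0.276480
  k=4: C(6,4)·0.40^4·0.60^2 = 0.138240
Total = 0.959040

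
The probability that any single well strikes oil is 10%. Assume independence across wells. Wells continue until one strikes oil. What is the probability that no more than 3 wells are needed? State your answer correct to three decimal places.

Y = number of wells to the first success; geometric, p = 0.10.
P(Y ≤ 3) = 1 − (1−p)^3 = 1 − 0.72900 = 0.27100

0.271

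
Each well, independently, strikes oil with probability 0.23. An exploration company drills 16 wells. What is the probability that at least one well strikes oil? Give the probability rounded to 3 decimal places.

P(at least one) = 1 − P(none) = 1 − (1 − 0.23)^16
= 1 − 0.01527 = 0.98473

0.985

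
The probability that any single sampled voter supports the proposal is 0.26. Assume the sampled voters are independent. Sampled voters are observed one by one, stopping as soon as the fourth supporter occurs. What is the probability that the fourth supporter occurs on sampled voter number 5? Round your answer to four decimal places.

Y = trial on which the fourth success occurs; negative binomial, r=4, p=0.26.
P(Y=5) = C(4,3) · p^4 · (1−p)^1
= 4 · 0.0045698 · 0.74 = 0.013526

0.0135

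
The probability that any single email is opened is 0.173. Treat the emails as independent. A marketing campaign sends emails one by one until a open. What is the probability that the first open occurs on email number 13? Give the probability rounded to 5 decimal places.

Geometric (trials to first success), p = 0.173.
P(Y = 13) = (1−p)^12 · p = 0.10234 · 0.173 = 0.0177057

0.01771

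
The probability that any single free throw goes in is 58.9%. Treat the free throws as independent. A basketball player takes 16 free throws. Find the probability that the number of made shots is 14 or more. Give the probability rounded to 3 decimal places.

X ~ Binomial(16, 0.589); P(X ≥ 14) = Σ C(16,k) p^k (1−p)^(16−k) over k:
  k=14: C(16,14)·0.589^14·0.411^2 = 0.01226
  k=15: C(16,15)·0.589^15·0.411^1 = 0.00234
  k=16: C(16,16)·0.589^16·0.411^0 = 0.00021
Total = 0.01481

0.015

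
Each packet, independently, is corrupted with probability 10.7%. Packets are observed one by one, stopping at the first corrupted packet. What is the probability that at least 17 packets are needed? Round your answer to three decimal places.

0.164

Y = number of packets to the first success; geometric, p = 0.107.
P(Y > 16) = P(first 16 all fail) = (1−p)^16 = 0.16354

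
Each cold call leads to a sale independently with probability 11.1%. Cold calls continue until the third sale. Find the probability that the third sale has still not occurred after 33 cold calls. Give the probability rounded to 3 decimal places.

Needing more than 33 cold calls ⇔ fewer than 3 successes in the first 33. With X ~ Binomial(33, 0.111), P(Y > 33) = P(X ≤ 2).
  k=0: C(33,0)·0.111^0·0.889^33 = 0.02059
  k=1: C(33,1)·0.111^1·0.889^32 = 0.08486
  k=2: C(33,2)·0.111^2·0.889^31 = 0.16953
P(X ≤ 2) = 0.27498

0.275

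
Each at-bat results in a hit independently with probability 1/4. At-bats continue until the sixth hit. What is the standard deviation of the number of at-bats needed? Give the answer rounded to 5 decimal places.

8.48528

Y = total at-bats until the sixth success; negative binomial with r=6, p=0.25.
SD(Y) = √[r(1−p)/p²] = √(72.0000000) = 8.4852814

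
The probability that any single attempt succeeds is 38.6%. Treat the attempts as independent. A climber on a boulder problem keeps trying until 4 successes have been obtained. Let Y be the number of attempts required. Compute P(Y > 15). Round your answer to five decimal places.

Needing more than 15 attempts ⇔ fewer than 4 successes in the first 15. With X ~ Binomial(15, 0.386), P(Y > 15) = P(X ≤ 3).
  k=0: C(15,0)·0.386^0·0.614^15 = 0.0006645
  k=1: C(15,1)·0.386^1·0.614^14 = 0.0062667
  k=2: C(15,2)·0.386^2·0.614^13 = 0.0275774
  k=3: C(15,3)·0.386^3·0.614^12 = 0.0751266
P(X ≤ 3) = 0.1096352

0.10964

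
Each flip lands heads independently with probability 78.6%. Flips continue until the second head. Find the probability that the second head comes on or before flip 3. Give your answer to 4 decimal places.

0.8822

Finishing within 3 flips ⇔ at least 2 successes in the first 3. With X ~ Binomial(3, 0.786), P(Y ≤ 3) = 1 − P(X ≤ 1).
  k=0: C(3,0)·0.786^0·0.214^3 = 0.009800
  k=1: C(3,1)·0.786^1·0.214^2 = 0.107987
1 − 0.117787 = 0.882213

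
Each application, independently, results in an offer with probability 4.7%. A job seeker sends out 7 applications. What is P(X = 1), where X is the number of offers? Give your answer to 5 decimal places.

0.24646

X ~ Binomial(n=7, p=0.047).
P(X=1) = C(7,1) · p^1 · (1−p)^6
= 7 · 0.047 · 0.74913 = 0.2464639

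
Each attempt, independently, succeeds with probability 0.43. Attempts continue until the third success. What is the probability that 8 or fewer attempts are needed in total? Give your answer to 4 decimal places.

0.7440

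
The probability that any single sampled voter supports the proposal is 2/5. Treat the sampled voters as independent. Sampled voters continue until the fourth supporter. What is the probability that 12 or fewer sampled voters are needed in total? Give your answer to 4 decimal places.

0.7747

Finishing within 12 sampled voters ⇔ at least 4 successes in the first 12. With X ~ Binomial(12, 0.40), P(Y ≤ 12) = 1 − P(X ≤ 3).
  k=0: C(12,0)·0.40^0·0.60^12 = 0.002177
  k=1: C(12,1)·0.40^1·0.60^11 = 0.017414
  k=2: C(12,2)·0.40^2·0.60^10 = 0.063852
  k=3: C(12,3)·0.40^3·0.60^9 = 0.141894
1 − 0.225337 = 0.774663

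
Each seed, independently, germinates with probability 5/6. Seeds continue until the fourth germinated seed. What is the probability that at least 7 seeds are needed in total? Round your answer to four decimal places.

0.0623

Needing more than 6 seeds ⇔ fewer than 4 successes in the first 6. With X ~ Binomial(6, 0.833333), P(Y > 6) = P(X ≤ 3).
  k=0: C(6,0)·0.833333^0·0.166667^6 = 0.000021
  k=1: C(6,1)·0.833333^1·0.166667^5 = 0.000643
  k=2: C(6,2)·0.833333^2·0.166667^4 = 0.008038
  k=3: C(6,3)·0.833333^3·0.166667^3 = 0.053584
P(X ≤ 3) = 0.062286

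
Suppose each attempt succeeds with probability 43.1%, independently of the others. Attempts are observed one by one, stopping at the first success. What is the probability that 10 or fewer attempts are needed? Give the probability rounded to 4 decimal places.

0.9964

Y = number of attempts to the first success; geometric, p = 0.431.
P(Y ≤ 10) = 1 − (1−p)^10 = 1 − 0.003557 = 0.996443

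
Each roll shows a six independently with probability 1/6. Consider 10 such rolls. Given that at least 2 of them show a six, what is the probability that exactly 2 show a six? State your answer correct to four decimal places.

0.5640

X ~ Binomial(10, 0.166667). Want P(X=2 | X≥2) = P(X=2) / P(X≥2).
P(X=2) = C(10,2)·0.166667^2·0.833333^8 = 0.290710
P(X≥2) = 1 − 0.161506 − 0.323011 = 0.515483
Ratio = 0.290710 / 0.515483 = 0.563956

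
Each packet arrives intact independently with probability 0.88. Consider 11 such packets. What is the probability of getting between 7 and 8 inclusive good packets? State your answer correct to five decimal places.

X ~ Binomial(11, 0.88); P(7 ≤ X ≤ 8) = Σ C(11,k) p^k (1−p)^(11−k) over k:
  k=7: C(11,7)·0.88^7·0.12^4 = 0.0279652
  k=8: C(11,8)·0.88^8·0.12^3 = 0.1025390
Total = 0.1305042

0.13050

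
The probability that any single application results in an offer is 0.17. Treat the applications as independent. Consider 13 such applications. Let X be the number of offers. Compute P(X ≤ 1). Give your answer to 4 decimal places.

X ~ Binomial(13, 0.17); P(X ≤ 1) = Σ C(13,k) p^k (1−p)^(13−k) over k:
  k=0: C(13,0)·0.17^0·0.83^13 = 0.088719
  k=1: C(13,1)·0.17^1·0.83^12 = 0.236227
Total = 0.324946

0.3249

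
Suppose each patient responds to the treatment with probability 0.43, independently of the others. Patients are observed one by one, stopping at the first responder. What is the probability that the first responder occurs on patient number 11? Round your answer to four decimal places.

Geometric (trials to first success), p = 0.43.
P(Y = 11) = (1−p)^10 · p = 0.0036203 · 0.43 = 0.001557

0.0016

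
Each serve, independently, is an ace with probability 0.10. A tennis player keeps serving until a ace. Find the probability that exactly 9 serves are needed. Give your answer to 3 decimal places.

Geometric (trials to first success), p = 0.10.
P(Y = 9) = (1−p)^8 · p = 0.43047 · 0.10 = 0.04305

0.043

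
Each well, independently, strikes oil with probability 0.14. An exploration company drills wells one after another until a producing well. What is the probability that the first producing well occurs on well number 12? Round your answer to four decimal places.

Geometric (trials to first success), p = 0.14.
P(Y = 12) = (1−p)^11 · p = 0.19032 · 0.14 = 0.026645

0.0266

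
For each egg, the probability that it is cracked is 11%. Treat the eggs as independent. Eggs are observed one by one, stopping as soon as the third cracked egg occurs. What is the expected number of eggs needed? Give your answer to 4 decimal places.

Y = total eggs until the third success; negative binomial with r=3, p=0.11.
E[Y] = r / p = 3 / 0.11 = 27.272727

27.2727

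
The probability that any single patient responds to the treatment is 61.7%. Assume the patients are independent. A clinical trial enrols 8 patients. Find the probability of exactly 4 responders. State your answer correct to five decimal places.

0.21829

X ~ Binomial(n=8, p=0.617).
P(X=4) = C(8,4) · p^4 · (1−p)^4
= 70 · 0.14492 · 0.021518 = 0.2182900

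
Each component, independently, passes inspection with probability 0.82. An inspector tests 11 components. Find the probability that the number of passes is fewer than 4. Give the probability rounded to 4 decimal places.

0.0001

X ~ Binomial(11, 0.82); P(X ≤ 3) = Σ C(11,k) p^k (1−p)^(11−k) over k:
  k=0: C(11,0)·0.82^0·0.18^11 = 0.000000
  k=1: C(11,1)·0.82^1·0.18^10 = 0.000000
  k=2: C(11,2)·0.82^2·0.18^9 = 0.000007
  k=3: C(11,3)·0.82^3·0.18^8 = 0.000100
Total = 0.000108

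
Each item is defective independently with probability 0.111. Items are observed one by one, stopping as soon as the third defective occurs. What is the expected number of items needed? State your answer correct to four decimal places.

Y = total items until the third success; negative binomial with r=3, p=0.111.
E[Y] = r / p = 3 / 0.111 = 27.027027

27.0270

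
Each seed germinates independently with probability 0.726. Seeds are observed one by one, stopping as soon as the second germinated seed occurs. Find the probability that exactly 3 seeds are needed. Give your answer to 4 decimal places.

0.2888

Y = trial on which the second success occurs; negative binomial, r=2, p=0.726.
P(Y=3) = C(2,1) · p^2 · (1−p)^1
= 2 · 0.52708 · 0.274 = 0.288838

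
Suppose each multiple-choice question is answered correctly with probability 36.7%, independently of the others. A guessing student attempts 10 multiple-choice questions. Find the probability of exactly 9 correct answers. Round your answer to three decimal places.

0.001

X ~ Binomial(n=10, p=0.367).
P(X=9) = C(10,9) · p^9 · (1−p)^1
= 10 · 0.00012078 · 0.633 = 0.00076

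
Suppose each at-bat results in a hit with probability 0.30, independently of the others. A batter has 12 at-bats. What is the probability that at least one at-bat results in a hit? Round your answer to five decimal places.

P(at least one) = 1 − P(none) = 1 − (1 − 0.30)^12
= 1 − 0.0138413 = 0.9861587

0.98616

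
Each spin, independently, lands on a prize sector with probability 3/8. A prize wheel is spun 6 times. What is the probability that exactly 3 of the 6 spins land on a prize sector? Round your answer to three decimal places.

X ~ Binomial(n=6, p=0.375).
P(X=3) = C(6,3) · p^3 · (1−p)^3
= 20 · 0.052734 · 0.24414 = 0.25749

0.257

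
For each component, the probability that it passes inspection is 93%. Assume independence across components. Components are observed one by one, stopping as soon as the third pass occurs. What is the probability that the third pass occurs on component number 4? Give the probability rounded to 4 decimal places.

Y = trial on which the third success occurs; negative binomial, r=3, p=0.93.
P(Y=4) = C(3,2) · p^3 · (1−p)^1
= 3 · 0.80436 · 0.07 = 0.168915

0.1689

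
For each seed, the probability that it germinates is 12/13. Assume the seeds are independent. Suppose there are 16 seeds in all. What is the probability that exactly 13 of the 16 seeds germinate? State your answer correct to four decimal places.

X ~ Binomial(n=16, p=0.923077).
P(X=13) = C(16,13) · p^13 · (1−p)^3
= 560 · 0.35326 · 0.00045517 = 0.090043

0.0900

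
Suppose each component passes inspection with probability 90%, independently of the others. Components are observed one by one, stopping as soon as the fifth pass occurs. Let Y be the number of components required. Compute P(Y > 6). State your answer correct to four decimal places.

Needing more than 6 components ⇔ fewer than 5 successes in the first 6. With X ~ Binomial(6, 0.90), P(Y > 6) = P(X ≤ 4).
  k=0: C(6,0)·0.90^0·0.10^6 = 0.000001
  k=1: C(6,1)·0.90^1·0.10^5 = 0.000054
  k=2: C(6,2)·0.90^2·0.10^4 = 0.001215
  k=3: C(6,3)·0.90^3·0.10^3 = 0.014580
  k=4: C(6,4)·0.90^4·0.10^2 = 0.098415
P(X ≤ 4) = 0.114265

0.1143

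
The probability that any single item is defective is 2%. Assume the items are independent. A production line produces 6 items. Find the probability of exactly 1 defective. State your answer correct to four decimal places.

0.1085

X ~ Binomial(n=6, p=0.02).
P(X=1) = C(6,1) · p^1 · (1−p)^5
= 6 · 0.02 · 0.90392 = 0.108470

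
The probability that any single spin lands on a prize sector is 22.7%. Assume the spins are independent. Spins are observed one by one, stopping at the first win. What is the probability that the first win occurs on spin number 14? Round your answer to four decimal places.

0.0080

Geometric (trials to first success), p = 0.227.
P(Y = 14) = (1−p)^13 · p = 0.035183 · 0.227 = 0.007987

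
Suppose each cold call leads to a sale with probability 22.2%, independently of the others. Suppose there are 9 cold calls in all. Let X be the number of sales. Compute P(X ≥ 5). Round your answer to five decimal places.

0.03025

X ~ Binomial(9, 0.222); P(X ≥ 5) = Σ C(9,k) p^k (1−p)^(9−k) over k:
  k=5: C(9,5)·0.222^5·0.778^4 = 0.0248917
  k=6: C(9,6)·0.222^6·0.778^3 = 0.0047352
  k=7: C(9,7)·0.222^7·0.778^2 = 0.0005791
  k=8: C(9,8)·0.222^8·0.778^1 = 0.0000413
  k=9: C(9,9)·0.222^9·0.778^0 = 0.0000013
Total = 0.0302485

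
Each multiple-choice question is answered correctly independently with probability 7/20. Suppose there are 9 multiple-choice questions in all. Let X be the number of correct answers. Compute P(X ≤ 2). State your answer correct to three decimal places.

X ~ Binomial(9, 0.35); P(X ≤ 2) = Σ C(9,k) p^k (1−p)^(9−k) over k:
  k=0: C(9,0)·0.35^0·0.65^9 = 0.02071
  k=1: C(9,1)·0.35^1·0.65^8 = 0.10037
  k=2: C(9,2)·0.35^2·0.65^7 = 0.21619
Total = 0.33727

0.337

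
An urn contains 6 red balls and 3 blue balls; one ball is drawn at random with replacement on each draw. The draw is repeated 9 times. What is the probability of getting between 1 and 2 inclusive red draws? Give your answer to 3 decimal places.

0.008

X ~ Binomial(9, 0.666667); P(1 ≤ X ≤ 2) = Σ C(9,k) p^k (1−p)^(9−k) over k:
  k=1: C(9,1)·0.666667^1·0.333333^8 = 0.00091
  k=2: C(9,2)·0.666667^2·0.333333^7 = 0.00732
Total = 0.00823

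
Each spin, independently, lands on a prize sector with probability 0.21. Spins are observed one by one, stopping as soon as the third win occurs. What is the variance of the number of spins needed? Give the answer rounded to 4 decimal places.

Y = total spins until the third success; negative binomial with r=3, p=0.21.
Var(Y) = r(1−p)/p² = 3·0.79 / 0.21² = 53.741497

53.7415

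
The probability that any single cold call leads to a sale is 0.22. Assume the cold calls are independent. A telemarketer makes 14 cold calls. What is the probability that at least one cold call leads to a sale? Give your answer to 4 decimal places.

0.9691

P(at least one) = 1 − P(none) = 1 − (1 − 0.22)^14
= 1 − 0.030855 = 0.969145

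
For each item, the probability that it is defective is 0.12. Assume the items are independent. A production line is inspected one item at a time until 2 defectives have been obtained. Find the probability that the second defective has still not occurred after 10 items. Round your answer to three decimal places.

Needing more than 10 items ⇔ fewer than 2 successes in the first 10. With X ~ Binomial(10, 0.12), P(Y > 10) = P(X ≤ 1).
  k=0: C(10,0)·0.12^0·0.88^10 = 0.27850
  k=1: C(10,1)·0.12^1·0.88^9 = 0.37977
P(X ≤ 1) = 0.65828

0.658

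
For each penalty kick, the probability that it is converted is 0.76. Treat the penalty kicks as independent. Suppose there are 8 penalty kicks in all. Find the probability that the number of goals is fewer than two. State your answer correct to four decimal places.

X ~ Binomial(8, 0.76); P(X ≤ 1) = Σ C(8,k) p^k (1−p)^(8−k) over k:
  k=0: C(8,0)·0.76^0·0.24^8 = 0.000011
  k=1: C(8,1)·0.76^1·0.24^7 = 0.000279
Total = 0.000290

0.0003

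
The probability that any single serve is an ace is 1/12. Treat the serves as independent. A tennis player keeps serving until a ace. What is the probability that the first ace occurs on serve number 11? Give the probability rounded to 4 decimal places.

Geometric (trials to first success), p = 0.083333.
P(Y = 11) = (1−p)^10 · p = 0.4189 · 0.083333 = 0.034909

0.0349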